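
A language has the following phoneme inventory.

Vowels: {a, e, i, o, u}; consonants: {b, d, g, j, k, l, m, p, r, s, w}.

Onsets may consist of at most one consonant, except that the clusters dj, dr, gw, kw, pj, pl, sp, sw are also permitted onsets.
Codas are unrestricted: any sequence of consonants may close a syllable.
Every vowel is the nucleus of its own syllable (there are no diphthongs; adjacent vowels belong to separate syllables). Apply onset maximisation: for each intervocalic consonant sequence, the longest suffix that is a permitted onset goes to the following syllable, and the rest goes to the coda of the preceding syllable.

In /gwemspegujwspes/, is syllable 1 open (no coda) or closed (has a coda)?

The vowels are e, e, u, e — 4 nuclei, so 4 syllables.
/e…e/ gap (V1→V2): /msp/; trying suffixes from longest down, /sp/ is the first permitted one, so coda /m/ | onset /sp/.
/e…u/ gap (V2→V3): just /g/ — single C goes to the following onset.
/u…e/ gap (V3→V4): /jwsp/ splits as /jw/ + /sp/ (/sp/ is the longest suffix that is a licit onset).
So the parse is gwem.spe.gujw.spes.
Syllable 1 is /gwem/ with coda /m/, so it is closed.

closed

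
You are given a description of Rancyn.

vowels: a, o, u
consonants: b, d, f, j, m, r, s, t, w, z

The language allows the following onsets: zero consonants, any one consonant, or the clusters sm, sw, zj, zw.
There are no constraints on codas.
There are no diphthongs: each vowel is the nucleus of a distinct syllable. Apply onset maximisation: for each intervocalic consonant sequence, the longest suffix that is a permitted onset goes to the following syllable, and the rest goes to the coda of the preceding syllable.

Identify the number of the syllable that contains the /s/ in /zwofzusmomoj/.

Nuclei (vowels): o, u, o, o → 4 syllables.
Between /o/ (V1) and /u/ (V2): /fz/ — longest licit onset from the right is /z/, leaving /f/ as coda.
Between /u/ (V2) and /o/ (V3): cluster /sm/ — /sm/ is itself a permitted onset, so the whole cluster goes right; preceding coda = ∅.
Between /o/ (V3) and /o/ (V4): /m/ → onset of the next syllable (single consonants are always licit onsets).
So the parse is zwof.zu.smo.moj.
The /s/ is in the onset of syllable 3 (/smo/).

3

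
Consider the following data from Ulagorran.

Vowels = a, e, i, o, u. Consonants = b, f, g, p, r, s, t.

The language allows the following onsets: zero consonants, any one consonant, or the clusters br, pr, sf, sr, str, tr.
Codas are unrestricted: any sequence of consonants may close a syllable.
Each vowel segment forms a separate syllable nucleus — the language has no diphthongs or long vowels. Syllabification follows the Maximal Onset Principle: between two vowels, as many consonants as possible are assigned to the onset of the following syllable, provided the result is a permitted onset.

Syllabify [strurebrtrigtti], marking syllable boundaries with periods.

stru.rebr.trigt.ti

The vowels are u, e, i, i — 4 nuclei, so 4 syllables.
Between /u/ (V1) and /e/ (V2): just /r/ — single C goes to the following onset.
Between /e/ (V2) and /i/ (V3): /brtr/; trying suffixes from longest down, /tr/ is the first permitted one, so coda /br/ | onset /tr/.
Between /i/ (V3) and /i/ (V4): /gtt/ — longest licit onset from the right is /t/, leaving /gt/ as coda.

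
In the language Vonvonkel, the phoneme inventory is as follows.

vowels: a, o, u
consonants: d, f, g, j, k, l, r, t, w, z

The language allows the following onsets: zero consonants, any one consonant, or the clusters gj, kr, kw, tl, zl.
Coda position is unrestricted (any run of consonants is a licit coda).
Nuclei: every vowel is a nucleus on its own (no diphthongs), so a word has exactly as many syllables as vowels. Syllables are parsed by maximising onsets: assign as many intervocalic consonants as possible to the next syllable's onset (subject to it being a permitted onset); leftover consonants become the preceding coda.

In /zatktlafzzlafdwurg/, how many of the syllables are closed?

4

Nuclei (vowels): a, a, a, u → 4 syllables.
Between /a/ (V1) and /a/ (V2): /tktl/ splits as /tk/ + /tl/ (/tl/ is the longest suffix that is a licit onset).
Between /a/ (V2) and /a/ (V3): /fzzl/ — longest licit onset from the right is /zl/, leaving /fz/ as coda.
Between /a/ (V3) and /u/ (V4): cluster /fdw/ — the longest permitted-onset suffix is /w/; onset = /w/, preceding coda = /fd/.
Result: zatk.tlafz.zlafd.wurg.
Classifying each syllable: /zatk/ (closed), /tlafz/ (closed), /zlafd/ (closed), /wurg/ (closed).
Closed syllables: 4.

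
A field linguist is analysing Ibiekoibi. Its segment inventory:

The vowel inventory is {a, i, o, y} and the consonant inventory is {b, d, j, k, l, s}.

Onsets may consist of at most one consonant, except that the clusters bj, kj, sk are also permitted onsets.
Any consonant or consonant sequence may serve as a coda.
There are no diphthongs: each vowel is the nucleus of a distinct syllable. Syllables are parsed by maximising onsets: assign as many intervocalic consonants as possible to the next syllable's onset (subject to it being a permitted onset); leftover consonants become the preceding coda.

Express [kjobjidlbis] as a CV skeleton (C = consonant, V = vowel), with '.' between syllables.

The vowels are o, i, i — 3 nuclei, so 3 syllables.
V1 /o/ – V2 /i/: cluster /bj/ — /bj/ is itself a permitted onset, so the whole cluster goes right; preceding coda = ∅.
V2 /i/ – V3 /i/: /dlb/ splits as /dl/ + /b/ (/b/ is the longest suffix that is a licit onset).
Result: kjo.bjidl.bis.
Mapping each syllable to C/V: /kjo/ → CCV, /bjidl/ → CCVCC, /bis/ → CVC.

CCV.CCVCC.CVC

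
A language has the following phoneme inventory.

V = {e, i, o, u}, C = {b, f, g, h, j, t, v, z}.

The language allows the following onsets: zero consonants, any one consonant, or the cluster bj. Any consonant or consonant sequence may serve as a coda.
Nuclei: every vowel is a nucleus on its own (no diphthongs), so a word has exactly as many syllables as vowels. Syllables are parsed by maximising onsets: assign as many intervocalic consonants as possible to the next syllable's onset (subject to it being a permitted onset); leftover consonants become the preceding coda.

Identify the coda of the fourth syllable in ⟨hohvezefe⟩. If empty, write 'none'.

The vowels are o, e, e, e — 4 nuclei, so 4 syllables.
Between /o/ (V1) and /e/ (V2): /hv/; trying suffixes from longest down, /v/ is the first permitted one, so coda /h/ | onset /v/.
Between /e/ (V2) and /e/ (V3): just /z/ — single C goes to the following onset.
Between /e/ (V3) and /e/ (V4): just /f/ — single C goes to the following onset.
So the parse is hoh.ve.ze.fe.
Syllable 4 is /fe/: onset /f/, nucleus /e/, coda ∅.

none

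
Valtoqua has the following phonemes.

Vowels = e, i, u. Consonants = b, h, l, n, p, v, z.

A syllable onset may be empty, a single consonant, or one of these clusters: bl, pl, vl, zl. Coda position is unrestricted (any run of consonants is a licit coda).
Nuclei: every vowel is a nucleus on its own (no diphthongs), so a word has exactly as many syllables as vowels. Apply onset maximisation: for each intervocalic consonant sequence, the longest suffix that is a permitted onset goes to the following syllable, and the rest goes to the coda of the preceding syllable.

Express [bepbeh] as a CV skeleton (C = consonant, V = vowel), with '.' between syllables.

CVC.CVC

The vowels are e, e — 2 nuclei, so 2 syllables.
/e…e/ gap (V1→V2): cluster /pb/ — the longest permitted-onset suffix is /b/; onset = /b/, preceding coda = /p/.
Result: bep.beh.
Mapping each syllable to C/V: /bep/ → CVC, /beh/ → CVC.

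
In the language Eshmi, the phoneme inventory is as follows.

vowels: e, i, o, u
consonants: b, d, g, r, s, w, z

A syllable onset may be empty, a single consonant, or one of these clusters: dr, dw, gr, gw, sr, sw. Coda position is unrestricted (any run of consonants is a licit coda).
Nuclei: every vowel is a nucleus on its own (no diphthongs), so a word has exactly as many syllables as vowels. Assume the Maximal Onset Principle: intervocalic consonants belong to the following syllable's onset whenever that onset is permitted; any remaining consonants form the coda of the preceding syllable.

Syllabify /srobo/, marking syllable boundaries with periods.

sro.bo

Vowels present: o, o; each is a nucleus, giving 2 syllables.
Between /o/ (V1) and /o/ (V2): /b/ is a single consonant, so it becomes the next onset.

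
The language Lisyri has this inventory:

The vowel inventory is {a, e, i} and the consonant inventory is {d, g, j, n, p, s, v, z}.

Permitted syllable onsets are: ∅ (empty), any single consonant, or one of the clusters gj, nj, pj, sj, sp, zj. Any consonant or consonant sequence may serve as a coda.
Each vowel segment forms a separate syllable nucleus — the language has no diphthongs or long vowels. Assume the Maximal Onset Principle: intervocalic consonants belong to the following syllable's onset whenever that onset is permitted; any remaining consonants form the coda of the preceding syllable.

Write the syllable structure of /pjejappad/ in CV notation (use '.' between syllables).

CCV.CVC.CVC

Vowels present: e, a, a; each is a nucleus, giving 3 syllables.
Between /e/ (V1) and /a/ (V2): just /j/ — single C goes to the following onset.
Between /a/ (V2) and /a/ (V3): /pp/ — longest licit onset from the right is /p/, leaving /p/ as coda.
Result: pje.jap.pad.
Mapping each syllable to C/V: /pje/ → CCV, /jap/ → CVC, /pad/ → CVC.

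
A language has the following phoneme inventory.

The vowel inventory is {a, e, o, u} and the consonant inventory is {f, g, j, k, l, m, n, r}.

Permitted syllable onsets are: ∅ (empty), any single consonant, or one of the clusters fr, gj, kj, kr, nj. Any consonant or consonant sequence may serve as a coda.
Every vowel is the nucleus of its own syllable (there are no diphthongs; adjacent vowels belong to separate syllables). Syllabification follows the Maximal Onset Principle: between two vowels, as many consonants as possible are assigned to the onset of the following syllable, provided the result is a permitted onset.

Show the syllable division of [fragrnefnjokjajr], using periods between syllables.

Vowels present: a, e, o, a; each is a nucleus, giving 4 syllables.
/a…e/ gap (V1→V2): /grn/ — longest licit onset from the right is /n/, leaving /gr/ as coda.
/e…o/ gap (V2→V3): /fnj/ — longest licit onset from the right is /nj/, leaving /f/ as coda.
/o…a/ gap (V3→V4): /kj/ is a licit onset in full, so it all attaches to the next syllable.

fragr.nef.njo.kjajr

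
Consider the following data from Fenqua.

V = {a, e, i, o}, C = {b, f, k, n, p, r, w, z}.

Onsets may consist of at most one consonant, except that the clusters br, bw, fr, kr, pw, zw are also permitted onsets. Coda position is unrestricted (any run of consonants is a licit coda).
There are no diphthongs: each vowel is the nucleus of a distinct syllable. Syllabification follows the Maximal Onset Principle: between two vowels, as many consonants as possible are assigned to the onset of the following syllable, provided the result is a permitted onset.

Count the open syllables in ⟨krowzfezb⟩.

0

Vowels present: o, e; each is a nucleus, giving 2 syllables.
σ1/σ2 boundary: /wzf/ — longest licit onset from the right is /f/, leaving /wz/ as coda.
So the parse is krowz.fezb.
Classifying each syllable: /krowz/ (closed), /fezb/ (closed).
Open syllables: 0.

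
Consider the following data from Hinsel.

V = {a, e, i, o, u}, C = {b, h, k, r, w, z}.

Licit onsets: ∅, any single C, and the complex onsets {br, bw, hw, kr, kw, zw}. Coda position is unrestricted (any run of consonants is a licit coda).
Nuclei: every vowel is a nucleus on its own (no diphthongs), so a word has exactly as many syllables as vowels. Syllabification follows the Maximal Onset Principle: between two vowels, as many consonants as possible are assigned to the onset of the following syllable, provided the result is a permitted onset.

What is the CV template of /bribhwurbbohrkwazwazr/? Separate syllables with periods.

CCVC.CCVCC.CVCC.CCV.CCVCC

Vowels present: i, u, o, a, a; each is a nucleus, giving 5 syllables.
Between /i/ (V1) and /u/ (V2): cluster /bhw/ — the longest permitted-onset suffix is /hw/; onset = /hw/, preceding coda = /b/.
Between /u/ (V2) and /o/ (V3): /rbb/; trying suffixes from longest down, /b/ is the first permitted one, so coda /rb/ | onset /b/.
Between /o/ (V3) and /a/ (V4): /hrkw/ — longest licit onset from the right is /kw/, leaving /hr/ as coda.
Between /a/ (V4) and /a/ (V5): /zw/ — entire cluster is a permitted onset → onset /zw/, coda ∅.
Putting it together: brib.hwurb.bohr.kwa.zwazr.
Mapping each syllable to C/V: /brib/ → CCVC, /hwurb/ → CCVCC, /bohr/ → CVCC, /kwa/ → CCV, /zwazr/ → CCVCC.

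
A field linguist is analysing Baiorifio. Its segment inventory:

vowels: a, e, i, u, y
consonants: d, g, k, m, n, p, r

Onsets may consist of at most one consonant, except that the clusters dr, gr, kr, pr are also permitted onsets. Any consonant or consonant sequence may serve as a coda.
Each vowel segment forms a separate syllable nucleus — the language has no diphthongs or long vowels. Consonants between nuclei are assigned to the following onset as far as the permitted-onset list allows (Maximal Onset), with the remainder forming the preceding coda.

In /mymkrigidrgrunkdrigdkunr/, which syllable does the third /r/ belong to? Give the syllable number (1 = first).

4

The vowels are y, i, i, u, i, u — 6 nuclei, so 6 syllables.
V1 /y/ – V2 /i/: /mkr/ — longest licit onset from the right is /kr/, leaving /m/ as coda.
V2 /i/ – V3 /i/: /g/ is a single consonant, so it becomes the next onset.
V3 /i/ – V4 /u/: /drgr/ splits as /dr/ + /gr/ (/gr/ is the longest suffix that is a licit onset).
V4 /u/ – V5 /i/: /nkdr/ splits as /nk/ + /dr/ (/dr/ is the longest suffix that is a licit onset).
V5 /i/ – V6 /u/: /gdk/ splits as /gd/ + /k/ (/k/ is the longest suffix that is a licit onset).
Putting it together: mym.kri.gidr.grunk.drigd.kunr.
The third /r/ is in the onset of syllable 4 (/grunk/).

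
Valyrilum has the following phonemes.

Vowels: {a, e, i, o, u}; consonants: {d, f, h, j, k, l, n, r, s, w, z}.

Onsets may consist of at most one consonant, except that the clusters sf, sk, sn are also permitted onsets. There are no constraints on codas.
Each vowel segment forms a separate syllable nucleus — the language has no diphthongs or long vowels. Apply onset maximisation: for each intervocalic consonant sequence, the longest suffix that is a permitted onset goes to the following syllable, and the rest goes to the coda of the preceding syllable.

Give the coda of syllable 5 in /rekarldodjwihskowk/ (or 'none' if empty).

The vowels are e, a, o, i, o — 5 nuclei, so 5 syllables.
V1 /e/ – V2 /a/: just /k/ — single C goes to the following onset.
V2 /a/ – V3 /o/: cluster /rld/ — the longest permitted-onset suffix is /d/; onset = /d/, preceding coda = /rl/.
V3 /o/ – V4 /i/: /djw/ splits as /dj/ + /w/ (/w/ is the longest suffix that is a licit onset).
V4 /i/ – V5 /o/: /hsk/ — longest licit onset from the right is /sk/, leaving /h/ as coda.
Result: re.karl.dodj.wih.skowk.
Syllable 5 is /skowk/: onset /sk/, nucleus /o/, coda /wk/.

wk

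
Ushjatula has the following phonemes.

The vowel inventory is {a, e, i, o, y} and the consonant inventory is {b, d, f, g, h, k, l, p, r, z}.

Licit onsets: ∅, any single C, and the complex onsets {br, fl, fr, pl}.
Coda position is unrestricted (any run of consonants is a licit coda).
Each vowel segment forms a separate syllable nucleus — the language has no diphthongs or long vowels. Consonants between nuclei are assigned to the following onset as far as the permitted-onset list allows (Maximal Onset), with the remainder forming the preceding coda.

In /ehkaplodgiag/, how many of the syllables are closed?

Vowels present: e, a, o, i, a; each is a nucleus, giving 5 syllables.
σ1/σ2 boundary: /hk/; trying suffixes from longest down, /k/ is the first permitted one, so coda /h/ | onset /k/.
σ2/σ3 boundary: cluster /pl/ — /pl/ is itself a permitted onset, so the whole cluster goes right; preceding coda = ∅.
σ3/σ4 boundary: /dg/; trying suffixes from longest down, /g/ is the first permitted one, so coda /d/ | onset /g/.
σ4/σ5 boundary: hiatus — the boundary sits between the two vowels.
Putting it together: eh.ka.plod.gi.ag.
Classifying each syllable: /eh/ (closed), /ka/ (open), /plod/ (closed), /gi/ (open), /ag/ (closed).
Closed syllables: 3.

3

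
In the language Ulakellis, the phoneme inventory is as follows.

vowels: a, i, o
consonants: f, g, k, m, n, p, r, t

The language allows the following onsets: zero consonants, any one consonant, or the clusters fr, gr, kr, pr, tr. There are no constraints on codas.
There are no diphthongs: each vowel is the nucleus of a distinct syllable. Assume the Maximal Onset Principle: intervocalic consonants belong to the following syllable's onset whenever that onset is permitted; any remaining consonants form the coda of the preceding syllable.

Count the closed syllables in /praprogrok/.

Nuclei (vowels): a, o, o → 3 syllables.
σ1/σ2 boundary: /pr/ — entire cluster is a permitted onset → onset /pr/, coda ∅.
σ2/σ3 boundary: cluster /gr/ — /gr/ is itself a permitted onset, so the whole cluster goes right; preceding coda = ∅.
Syllabification: pra.pro.grok.
Classifying each syllable: /pra/ (open), /pro/ (open), /grok/ (closed).
Closed syllables: 1.

1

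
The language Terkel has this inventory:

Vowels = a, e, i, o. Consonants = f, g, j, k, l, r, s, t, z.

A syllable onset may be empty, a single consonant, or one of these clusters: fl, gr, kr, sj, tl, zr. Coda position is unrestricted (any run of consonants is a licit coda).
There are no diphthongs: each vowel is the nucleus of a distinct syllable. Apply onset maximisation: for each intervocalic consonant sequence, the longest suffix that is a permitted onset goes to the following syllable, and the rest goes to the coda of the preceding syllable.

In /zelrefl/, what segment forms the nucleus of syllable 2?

e

Nuclei (vowels): e, e → 2 syllables.
The second nucleus (vowel 2 from the left) is /e/.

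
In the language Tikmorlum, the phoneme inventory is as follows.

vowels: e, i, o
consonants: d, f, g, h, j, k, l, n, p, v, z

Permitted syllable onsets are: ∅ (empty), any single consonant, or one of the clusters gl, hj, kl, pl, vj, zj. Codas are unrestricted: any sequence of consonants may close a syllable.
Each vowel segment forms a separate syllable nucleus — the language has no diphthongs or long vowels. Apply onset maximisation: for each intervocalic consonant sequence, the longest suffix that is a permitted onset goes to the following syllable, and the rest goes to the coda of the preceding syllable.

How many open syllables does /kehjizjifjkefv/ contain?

The vowels are e, i, i, e — 4 nuclei, so 4 syllables.
/e…i/ gap (V1→V2): /hj/ is a licit onset in full, so it all attaches to the next syllable.
/i…i/ gap (V2→V3): cluster /zj/ — /zj/ is itself a permitted onset, so the whole cluster goes right; preceding coda = ∅.
/i…e/ gap (V3→V4): /fjk/ — longest licit onset from the right is /k/, leaving /fj/ as coda.
So the parse is ke.hji.zjifj.kefv.
Classifying each syllable: /ke/ (open), /hji/ (open), /zjifj/ (closed), /kefv/ (closed).
Open syllables: 2.

2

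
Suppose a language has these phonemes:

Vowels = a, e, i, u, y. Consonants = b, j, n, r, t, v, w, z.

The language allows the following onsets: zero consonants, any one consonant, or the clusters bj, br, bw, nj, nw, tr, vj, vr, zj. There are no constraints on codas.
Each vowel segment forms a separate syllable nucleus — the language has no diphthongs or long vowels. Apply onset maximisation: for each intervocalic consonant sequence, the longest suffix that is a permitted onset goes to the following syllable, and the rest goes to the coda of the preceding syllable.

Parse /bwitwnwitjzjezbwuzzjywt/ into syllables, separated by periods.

The vowels are i, i, e, u, y — 5 nuclei, so 5 syllables.
Between /i/ (V1) and /i/ (V2): /twnw/ — longest licit onset from the right is /nw/, leaving /tw/ as coda.
Between /i/ (V2) and /e/ (V3): cluster /tjzj/ — the longest permitted-onset suffix is /zj/; onset = /zj/, preceding coda = /tj/.
Between /e/ (V3) and /u/ (V4): /zbw/ — longest licit onset from the right is /bw/, leaving /z/ as coda.
Between /u/ (V4) and /y/ (V5): cluster /zzj/ — the longest permitted-onset suffix is /zj/; onset = /zj/, preceding coda = /z/.

bwitw.nwitj.zjez.bwuz.zjywt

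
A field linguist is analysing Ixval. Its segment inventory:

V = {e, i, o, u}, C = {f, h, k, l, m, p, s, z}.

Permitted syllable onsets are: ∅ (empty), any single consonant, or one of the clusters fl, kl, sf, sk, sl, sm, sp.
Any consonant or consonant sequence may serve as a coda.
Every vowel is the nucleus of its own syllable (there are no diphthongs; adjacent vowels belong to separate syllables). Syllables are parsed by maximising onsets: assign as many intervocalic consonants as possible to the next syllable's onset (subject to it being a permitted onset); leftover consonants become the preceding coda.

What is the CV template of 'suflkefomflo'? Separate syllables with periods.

The vowels are u, e, o, o — 4 nuclei, so 4 syllables.
/u…e/ gap (V1→V2): /flk/; trying suffixes from longest down, /k/ is the first permitted one, so coda /fl/ | onset /k/.
/e…o/ gap (V2→V3): /f/ → onset of the next syllable (single consonants are always licit onsets).
/o…o/ gap (V3→V4): /mfl/ splits as /m/ + /fl/ (/fl/ is the longest suffix that is a licit onset).
Result: sufl.ke.fom.flo.
Mapping each syllable to C/V: /sufl/ → CVCC, /ke/ → CV, /fom/ → CVC, /flo/ → CCV.

CVCC.CV.CVC.CCV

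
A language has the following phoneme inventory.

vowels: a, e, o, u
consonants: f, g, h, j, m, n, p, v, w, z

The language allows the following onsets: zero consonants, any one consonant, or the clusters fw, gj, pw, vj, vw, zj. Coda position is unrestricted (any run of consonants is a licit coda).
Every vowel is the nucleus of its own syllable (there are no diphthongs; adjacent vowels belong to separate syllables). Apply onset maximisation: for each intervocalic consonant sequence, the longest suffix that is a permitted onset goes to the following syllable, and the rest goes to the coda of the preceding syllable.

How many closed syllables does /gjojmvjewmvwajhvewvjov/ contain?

Vowels present: o, e, a, e, o; each is a nucleus, giving 5 syllables.
/o…e/ gap (V1→V2): /jmvj/; trying suffixes from longest down, /vj/ is the first permitted one, so coda /jm/ | onset /vj/.
/e…a/ gap (V2→V3): /wmvw/; trying suffixes from longest down, /vw/ is the first permitted one, so coda /wm/ | onset /vw/.
/a…e/ gap (V3→V4): /jhv/; trying suffixes from longest down, /v/ is the first permitted one, so coda /jh/ | onset /v/.
/e…o/ gap (V4→V5): /wvj/ splits as /w/ + /vj/ (/vj/ is the longest suffix that is a licit onset).
So the parse is gjojm.vjewm.vwajh.vew.vjov.
Classifying each syllable: /gjojm/ (closed), /vjewm/ (closed), /vwajh/ (closed), /vew/ (closed), /vjov/ (closed).
Closed syllables: 5.

5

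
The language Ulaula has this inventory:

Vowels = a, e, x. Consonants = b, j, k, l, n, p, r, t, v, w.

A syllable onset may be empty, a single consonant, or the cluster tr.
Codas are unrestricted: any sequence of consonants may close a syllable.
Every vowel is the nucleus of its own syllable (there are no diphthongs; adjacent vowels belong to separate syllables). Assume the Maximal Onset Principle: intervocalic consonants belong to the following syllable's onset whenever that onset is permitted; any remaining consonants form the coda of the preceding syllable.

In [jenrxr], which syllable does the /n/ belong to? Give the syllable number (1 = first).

Nuclei (vowels): e, x → 2 syllables.
/e…x/ gap (V1→V2): cluster /nr/ — the longest permitted-onset suffix is /r/; onset = /r/, preceding coda = /n/.
Result: jen.rxr.
The /n/ is in the coda of syllable 1 (/jen/).

1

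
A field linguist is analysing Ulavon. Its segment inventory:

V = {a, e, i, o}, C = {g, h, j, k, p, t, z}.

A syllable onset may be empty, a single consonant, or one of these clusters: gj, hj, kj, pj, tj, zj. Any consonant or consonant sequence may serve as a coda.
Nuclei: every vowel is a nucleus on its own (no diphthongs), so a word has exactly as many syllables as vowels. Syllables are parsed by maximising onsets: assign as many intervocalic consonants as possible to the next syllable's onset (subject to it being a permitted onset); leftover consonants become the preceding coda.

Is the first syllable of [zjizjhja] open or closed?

closed

Vowels present: i, a; each is a nucleus, giving 2 syllables.
V1 /i/ – V2 /a/: /zjhj/ — longest licit onset from the right is /hj/, leaving /zj/ as coda.
So the parse is zjizj.hja.
Syllable 1 is /zjizj/ with coda /zj/, so it is closed.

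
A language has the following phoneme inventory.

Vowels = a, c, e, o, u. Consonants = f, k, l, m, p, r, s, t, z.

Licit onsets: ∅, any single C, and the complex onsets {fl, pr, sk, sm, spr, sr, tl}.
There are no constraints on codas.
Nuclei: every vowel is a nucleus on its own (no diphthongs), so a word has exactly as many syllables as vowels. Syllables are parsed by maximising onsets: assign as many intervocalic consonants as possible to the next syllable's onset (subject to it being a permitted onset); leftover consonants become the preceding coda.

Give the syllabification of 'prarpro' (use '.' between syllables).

The vowels are a, o — 2 nuclei, so 2 syllables.
σ1/σ2 boundary: cluster /rpr/ — the longest permitted-onset suffix is /pr/; onset = /pr/, preceding coda = /r/.

prar.pro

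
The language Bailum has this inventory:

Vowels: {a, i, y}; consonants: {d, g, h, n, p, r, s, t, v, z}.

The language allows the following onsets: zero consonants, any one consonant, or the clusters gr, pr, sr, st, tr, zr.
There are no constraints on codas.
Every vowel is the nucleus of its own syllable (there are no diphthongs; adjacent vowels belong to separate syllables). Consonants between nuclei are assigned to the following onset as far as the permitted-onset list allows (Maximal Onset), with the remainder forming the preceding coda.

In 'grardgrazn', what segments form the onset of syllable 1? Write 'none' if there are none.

gr

The vowels are a, a — 2 nuclei, so 2 syllables.
Between /a/ (V1) and /a/ (V2): cluster /rdgr/ — the longest permitted-onset suffix is /gr/; onset = /gr/, preceding coda = /rd/.
Syllabification: grard.grazn.
Syllable 1 is /grard/: onset /gr/, nucleus /a/, coda /rd/.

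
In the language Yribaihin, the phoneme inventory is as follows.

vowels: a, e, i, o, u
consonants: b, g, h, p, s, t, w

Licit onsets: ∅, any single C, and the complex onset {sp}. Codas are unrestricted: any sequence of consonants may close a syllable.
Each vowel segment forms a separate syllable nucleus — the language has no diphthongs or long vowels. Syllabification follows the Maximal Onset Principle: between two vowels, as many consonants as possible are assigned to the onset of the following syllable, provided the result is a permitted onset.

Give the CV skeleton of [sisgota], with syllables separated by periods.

CVC.CV.CV

Nuclei (vowels): i, o, a → 3 syllables.
/i…o/ gap (V1→V2): /sg/; trying suffixes from longest down, /g/ is the first permitted one, so coda /s/ | onset /g/.
/o…a/ gap (V2→V3): just /t/ — single C goes to the following onset.
Putting it together: sis.go.ta.
Mapping each syllable to C/V: /sis/ → CVC, /go/ → CV, /ta/ → CV.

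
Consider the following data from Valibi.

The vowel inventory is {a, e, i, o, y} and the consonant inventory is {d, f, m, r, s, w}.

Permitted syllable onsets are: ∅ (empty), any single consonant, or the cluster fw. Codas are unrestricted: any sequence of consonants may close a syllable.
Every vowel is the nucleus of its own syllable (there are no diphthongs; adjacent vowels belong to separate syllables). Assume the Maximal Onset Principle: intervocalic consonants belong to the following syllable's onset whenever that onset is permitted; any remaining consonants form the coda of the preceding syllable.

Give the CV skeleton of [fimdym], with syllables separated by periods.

CVC.CVC

Nuclei (vowels): i, y → 2 syllables.
σ1/σ2 boundary: /md/ — longest licit onset from the right is /d/, leaving /m/ as coda.
So the parse is fim.dym.
Mapping each syllable to C/V: /fim/ → CVC, /dym/ → CVC.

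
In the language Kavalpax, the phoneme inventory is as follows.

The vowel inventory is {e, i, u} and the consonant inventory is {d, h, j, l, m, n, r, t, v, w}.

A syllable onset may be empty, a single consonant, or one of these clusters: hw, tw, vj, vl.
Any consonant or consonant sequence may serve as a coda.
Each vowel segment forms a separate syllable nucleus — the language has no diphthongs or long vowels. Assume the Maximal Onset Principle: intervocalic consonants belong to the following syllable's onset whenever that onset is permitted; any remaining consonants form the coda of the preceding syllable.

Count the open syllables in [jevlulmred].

Vowels present: e, u, e; each is a nucleus, giving 3 syllables.
Between /e/ (V1) and /u/ (V2): cluster /vl/ — /vl/ is itself a permitted onset, so the whole cluster goes right; preceding coda = ∅.
Between /u/ (V2) and /e/ (V3): cluster /lmr/ — the longest permitted-onset suffix is /r/; onset = /r/, preceding coda = /lm/.
Putting it together: je.vlulm.red.
Classifying each syllable: /je/ (open), /vlulm/ (closed), /red/ (closed).
Open syllables: 1.

1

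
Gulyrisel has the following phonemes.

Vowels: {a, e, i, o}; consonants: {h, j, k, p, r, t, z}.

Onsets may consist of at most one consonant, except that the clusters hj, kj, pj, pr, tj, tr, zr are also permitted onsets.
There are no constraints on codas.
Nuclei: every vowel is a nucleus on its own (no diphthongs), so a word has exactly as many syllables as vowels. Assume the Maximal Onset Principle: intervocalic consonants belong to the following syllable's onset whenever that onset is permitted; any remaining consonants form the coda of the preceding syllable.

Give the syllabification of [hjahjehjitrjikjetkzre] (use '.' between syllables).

hja.hje.hjitr.ji.kjetk.zre

The vowels are a, e, i, i, e, e — 6 nuclei, so 6 syllables.
V1 /a/ – V2 /e/: cluster /hj/ — /hj/ is itself a permitted onset, so the whole cluster goes right; preceding coda = ∅.
V2 /e/ – V3 /i/: /hj/ is a licit onset in full, so it all attaches to the next syllable.
V3 /i/ – V4 /i/: /trj/ — longest licit onset from the right is /j/, leaving /tr/ as coda.
V4 /i/ – V5 /e/: cluster /kj/ — /kj/ is itself a permitted onset, so the whole cluster goes right; preceding coda = ∅.
V5 /e/ – V6 /e/: /tkzr/ splits as /tk/ + /zr/ (/zr/ is the longest suffix that is a licit onset).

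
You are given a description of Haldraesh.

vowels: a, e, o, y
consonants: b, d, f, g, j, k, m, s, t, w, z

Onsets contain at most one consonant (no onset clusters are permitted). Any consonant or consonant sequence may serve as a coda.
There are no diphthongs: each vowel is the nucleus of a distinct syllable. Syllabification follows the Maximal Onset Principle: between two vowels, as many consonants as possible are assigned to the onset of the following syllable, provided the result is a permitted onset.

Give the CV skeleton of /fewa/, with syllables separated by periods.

The vowels are e, a — 2 nuclei, so 2 syllables.
Between /e/ (V1) and /a/ (V2): just /w/ — single C goes to the following onset.
Syllabification: fe.wa.
Mapping each syllable to C/V: /fe/ → CV, /wa/ → CV.

CV.CV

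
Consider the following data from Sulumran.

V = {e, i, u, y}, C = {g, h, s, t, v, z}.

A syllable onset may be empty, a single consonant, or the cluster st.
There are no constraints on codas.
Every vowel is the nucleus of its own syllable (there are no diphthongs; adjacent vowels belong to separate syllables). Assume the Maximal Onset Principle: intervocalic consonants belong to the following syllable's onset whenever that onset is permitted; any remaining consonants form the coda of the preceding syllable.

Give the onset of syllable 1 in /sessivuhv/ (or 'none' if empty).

s

Vowels present: e, i, u; each is a nucleus, giving 3 syllables.
Between /e/ (V1) and /i/ (V2): /ss/; trying suffixes from longest down, /s/ is the first permitted one, so coda /s/ | onset /s/.
Between /i/ (V2) and /u/ (V3): /v/ is a single consonant, so it becomes the next onset.
Putting it together: ses.si.vuhv.
Syllable 1 is /ses/: onset /s/, nucleus /e/, coda /s/.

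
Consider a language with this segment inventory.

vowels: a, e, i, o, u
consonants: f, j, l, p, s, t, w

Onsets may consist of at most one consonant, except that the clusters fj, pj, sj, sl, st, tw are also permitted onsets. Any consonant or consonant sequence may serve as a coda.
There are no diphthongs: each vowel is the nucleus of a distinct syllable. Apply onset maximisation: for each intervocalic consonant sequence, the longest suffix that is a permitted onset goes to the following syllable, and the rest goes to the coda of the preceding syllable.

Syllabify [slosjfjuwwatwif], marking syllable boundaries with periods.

slosj.fjuw.wa.twif

Vowels present: o, u, a, i; each is a nucleus, giving 4 syllables.
σ1/σ2 boundary: /sjfj/ — longest licit onset from the right is /fj/, leaving /sj/ as coda.
σ2/σ3 boundary: /ww/ — longest licit onset from the right is /w/, leaving /w/ as coda.
σ3/σ4 boundary: cluster /tw/ — /tw/ is itself a permitted onset, so the whole cluster goes right; preceding coda = ∅.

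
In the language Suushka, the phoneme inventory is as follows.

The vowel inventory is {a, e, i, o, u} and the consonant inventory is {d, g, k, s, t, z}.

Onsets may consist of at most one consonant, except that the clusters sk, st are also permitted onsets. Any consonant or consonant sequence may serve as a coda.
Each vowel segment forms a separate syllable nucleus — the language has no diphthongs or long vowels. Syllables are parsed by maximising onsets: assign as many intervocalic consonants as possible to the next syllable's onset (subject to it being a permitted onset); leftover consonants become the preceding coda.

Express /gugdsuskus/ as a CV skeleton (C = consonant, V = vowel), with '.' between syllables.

CVCC.CV.CCVC

The vowels are u, u, u — 3 nuclei, so 3 syllables.
V1 /u/ – V2 /u/: /gds/ — longest licit onset from the right is /s/, leaving /gd/ as coda.
V2 /u/ – V3 /u/: /sk/ is a licit onset in full, so it all attaches to the next syllable.
Syllabification: gugd.su.skus.
Mapping each syllable to C/V: /gugd/ → CVCC, /su/ → CV, /skus/ → CCVC.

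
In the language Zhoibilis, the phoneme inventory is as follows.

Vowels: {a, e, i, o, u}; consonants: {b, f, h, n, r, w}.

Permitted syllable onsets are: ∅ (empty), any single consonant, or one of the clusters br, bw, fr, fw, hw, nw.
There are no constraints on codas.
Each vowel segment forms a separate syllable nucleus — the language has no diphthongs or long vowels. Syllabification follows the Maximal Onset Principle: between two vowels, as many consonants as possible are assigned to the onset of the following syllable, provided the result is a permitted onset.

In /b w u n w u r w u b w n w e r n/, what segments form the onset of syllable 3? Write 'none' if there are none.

w

The vowels are u, u, u, e — 4 nuclei, so 4 syllables.
σ1/σ2 boundary: /nw/ — entire cluster is a permitted onset → onset /nw/, coda ∅.
σ2/σ3 boundary: /rw/; trying suffixes from longest down, /w/ is the first permitted one, so coda /r/ | onset /w/.
σ3/σ4 boundary: /bwnw/; trying suffixes from longest down, /nw/ is the first permitted one, so coda /bw/ | onset /nw/.
So the parse is bwu.nwur.wubw.nwern.
Syllable 3 is /wubw/: onset /w/, nucleus /u/, coda /bw/.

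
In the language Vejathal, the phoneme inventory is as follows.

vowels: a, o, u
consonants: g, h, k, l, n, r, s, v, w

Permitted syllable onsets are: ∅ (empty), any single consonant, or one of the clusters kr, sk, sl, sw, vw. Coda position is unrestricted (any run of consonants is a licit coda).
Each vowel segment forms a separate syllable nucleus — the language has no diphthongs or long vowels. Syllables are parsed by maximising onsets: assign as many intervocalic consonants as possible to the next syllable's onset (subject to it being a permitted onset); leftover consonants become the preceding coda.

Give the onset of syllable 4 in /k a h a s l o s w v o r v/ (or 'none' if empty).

v

The vowels are a, a, o, o — 4 nuclei, so 4 syllables.
Between /a/ (V1) and /a/ (V2): just /h/ — single C goes to the following onset.
Between /a/ (V2) and /o/ (V3): /sl/ — entire cluster is a permitted onset → onset /sl/, coda ∅.
Between /o/ (V3) and /o/ (V4): /swv/; trying suffixes from longest down, /v/ is the first permitted one, so coda /sw/ | onset /v/.
So the parse is ka.ha.slosw.vorv.
Syllable 4 is /vorv/: onset /v/, nucleus /o/, coda /rv/.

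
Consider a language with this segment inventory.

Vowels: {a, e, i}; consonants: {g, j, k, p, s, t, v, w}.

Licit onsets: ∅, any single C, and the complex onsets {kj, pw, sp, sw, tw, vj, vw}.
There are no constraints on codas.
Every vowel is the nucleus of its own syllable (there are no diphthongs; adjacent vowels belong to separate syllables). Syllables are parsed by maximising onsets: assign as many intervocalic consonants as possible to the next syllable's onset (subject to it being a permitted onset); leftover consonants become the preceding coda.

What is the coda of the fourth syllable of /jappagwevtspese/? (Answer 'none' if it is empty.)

none

Nuclei (vowels): a, a, e, e, e → 5 syllables.
V1 /a/ – V2 /a/: /pp/; trying suffixes from longest down, /p/ is the first permitted one, so coda /p/ | onset /p/.
V2 /a/ – V3 /e/: cluster /gw/ — the longest permitted-onset suffix is /w/; onset = /w/, preceding coda = /g/.
V3 /e/ – V4 /e/: /vtsp/; trying suffixes from longest down, /sp/ is the first permitted one, so coda /vt/ | onset /sp/.
V4 /e/ – V5 /e/: just /s/ — single C goes to the following onset.
Putting it together: jap.pag.wevt.spe.se.
Syllable 4 is /spe/: onset /sp/, nucleus /e/, coda ∅.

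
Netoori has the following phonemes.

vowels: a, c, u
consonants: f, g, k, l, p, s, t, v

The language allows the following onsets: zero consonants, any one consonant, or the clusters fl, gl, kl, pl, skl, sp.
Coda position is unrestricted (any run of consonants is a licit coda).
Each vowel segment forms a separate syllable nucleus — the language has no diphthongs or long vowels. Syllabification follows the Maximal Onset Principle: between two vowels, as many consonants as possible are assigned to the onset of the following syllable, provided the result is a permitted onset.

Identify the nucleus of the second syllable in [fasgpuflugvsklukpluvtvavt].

u

Vowels present: a, u, u, u, u, a; each is a nucleus, giving 6 syllables.
The second nucleus (vowel 2 from the left) is /u/.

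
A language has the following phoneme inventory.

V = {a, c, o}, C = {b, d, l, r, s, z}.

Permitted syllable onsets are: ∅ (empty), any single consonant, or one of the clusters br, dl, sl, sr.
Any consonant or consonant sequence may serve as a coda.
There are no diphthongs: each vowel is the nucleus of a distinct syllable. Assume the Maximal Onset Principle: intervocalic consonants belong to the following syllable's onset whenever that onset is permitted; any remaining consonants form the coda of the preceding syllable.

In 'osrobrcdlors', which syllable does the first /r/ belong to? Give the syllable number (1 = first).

Nuclei (vowels): o, o, c, o → 4 syllables.
/o…o/ gap (V1→V2): /sr/ is a licit onset in full, so it all attaches to the next syllable.
/o…c/ gap (V2→V3): cluster /br/ — /br/ is itself a permitted onset, so the whole cluster goes right; preceding coda = ∅.
/c…o/ gap (V3→V4): cluster /dl/ — /dl/ is itself a permitted onset, so the whole cluster goes right; preceding coda = ∅.
Result: o.sro.brc.dlors.
The first /r/ is in the onset of syllable 2 (/sro/).

2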